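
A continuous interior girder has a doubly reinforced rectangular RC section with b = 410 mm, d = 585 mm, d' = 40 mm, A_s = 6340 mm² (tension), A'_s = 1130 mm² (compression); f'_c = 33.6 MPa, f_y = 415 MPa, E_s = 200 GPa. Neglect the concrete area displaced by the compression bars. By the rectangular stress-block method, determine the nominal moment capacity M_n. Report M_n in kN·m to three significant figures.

Assume both tension and compression steel yield.
Net tension couple steel: A_s − A'_s = 5210 mm².
a = (A_s − A'_s) f_y / (0.85 f'_c b) = 2162150/(0.85 × 33.6 × 410) = 184.65 mm.
c = a/β₁ = 184.65/0.81 = 227.96 mm; ε'_s = 0.003(c − d')/c = 0.0025 ≥ f_y/E_s = 0.0021, so compression steel does yield.
M_n = (A_s − A'_s) f_y (d − a/2) + A'_s f_y (d − d') = [2162150 × (585 − 92.325) + 468950 × (585 − 40)] × 10⁻⁶ = 1065.24 + 255.58 = 1320.82 kN·m.

M_n ≈ 1320 kN·m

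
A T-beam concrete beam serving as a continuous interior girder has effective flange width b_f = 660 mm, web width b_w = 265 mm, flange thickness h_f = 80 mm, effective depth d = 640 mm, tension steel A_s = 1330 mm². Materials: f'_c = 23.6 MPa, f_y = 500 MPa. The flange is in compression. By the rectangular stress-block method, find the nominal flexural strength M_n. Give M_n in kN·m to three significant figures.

Tension: T = A_s f_y = 1330 × 500 = 665000 N.
Try a within the flange: a = T/(0.85 f'_c b_f) = 665000/(0.85 × 23.6 × 660) = 50.23 mm.
Since a = 50.23 ≤ h_f = 80 mm, the stress block lies entirely in the flange; analyse as a rectangular beam of width b_f.
M_n = T(d − a/2) = 665000 × (640 − 25.115) = 408.90 × 10⁶ N·mm.
M_n = 408.90 kN·m.

M_n ≈ 409 kN·m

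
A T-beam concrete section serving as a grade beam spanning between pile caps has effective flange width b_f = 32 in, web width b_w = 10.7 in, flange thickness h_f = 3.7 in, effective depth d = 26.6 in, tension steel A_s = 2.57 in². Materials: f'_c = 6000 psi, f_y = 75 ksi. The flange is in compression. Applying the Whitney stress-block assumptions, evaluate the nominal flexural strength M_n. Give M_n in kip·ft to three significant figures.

M_n ≈ 418 kip·ft

Tension: T = A_s f_y = 2.57 × 75 = 192.75 kips.
Try a within the flange: a = T/(0.85 f'_c b_f) = 192.75/(0.85 × 6 × 32) = 1.181 in.
Since a = 1.181 ≤ h_f = 3.7 in, the stress block lies entirely in the flange; analyse as a rectangular beam of width b_f.
M_n = T(d − a/2) = 192.75 × (26.6 − 0.5905) = 5013.3 kip·in.
M_n = 5013.3/12 = 417.78 kip·ft.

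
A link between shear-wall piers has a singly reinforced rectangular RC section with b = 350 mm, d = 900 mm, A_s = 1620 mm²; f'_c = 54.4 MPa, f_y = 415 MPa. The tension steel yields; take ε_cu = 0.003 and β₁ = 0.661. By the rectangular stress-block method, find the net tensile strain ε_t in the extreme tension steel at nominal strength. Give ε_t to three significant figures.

a = A_s f_y/(0.85 f'_c b) = 41.54 mm.
β₁ = 0.661, so c = a/β₁ = 41.54/0.661 = 62.84 mm.
From the linear strain diagram with ε_cu = 0.003: ε_t = 0.003 (d − c)/c = 0.003 × (900 − 62.84)/62.84 = 0.0400.
Since ε_t ≥ 0.005, the section is tension-controlled.

ε_t ≈ 0.0400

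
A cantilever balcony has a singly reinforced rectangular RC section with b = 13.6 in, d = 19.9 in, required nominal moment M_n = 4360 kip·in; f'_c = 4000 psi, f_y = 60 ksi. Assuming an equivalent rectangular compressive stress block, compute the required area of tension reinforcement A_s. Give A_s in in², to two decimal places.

A_s ≈ 4.24 in²

From M_n = 0.85 f'_c a b (d − a/2):
a = d − √(d² − 2M_n/(0.85 f'_c b)) = 19.9 − √(19.9² − 2 × 4360/(0.85 × 4 × 13.6)) = 5.498 in.
A_s = 0.85 f'_c a b / f_y = 0.85 × 4 × 5.498 × 13.6 / 60 = 4.237 in².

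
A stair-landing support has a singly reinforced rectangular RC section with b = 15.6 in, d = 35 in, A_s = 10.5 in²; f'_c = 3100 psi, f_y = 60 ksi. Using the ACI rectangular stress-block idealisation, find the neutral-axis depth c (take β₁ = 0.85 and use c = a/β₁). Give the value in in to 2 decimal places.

c ≈ 18.03 in

T = A_s f_y = 10.5 × 60 = 630 kips.
a = T/(0.85 f'_c b) = 630/(0.85 × 3.1 × 15.6) = 15.3262 in.
With β₁ = 0.85, c = a/β₁ = 15.3262/0.85 = 18.03 in.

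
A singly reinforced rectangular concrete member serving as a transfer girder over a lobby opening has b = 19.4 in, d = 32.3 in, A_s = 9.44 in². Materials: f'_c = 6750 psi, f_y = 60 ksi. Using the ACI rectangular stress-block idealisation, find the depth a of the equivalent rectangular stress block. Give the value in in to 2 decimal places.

a ≈ 5.09 in

T = A_s f_y = 9.44 × 60 = 566.4 kips.
a = T/(0.85 f'_c b) = 566.4/(0.85 × 6.75 × 19.4) = 5.09 in.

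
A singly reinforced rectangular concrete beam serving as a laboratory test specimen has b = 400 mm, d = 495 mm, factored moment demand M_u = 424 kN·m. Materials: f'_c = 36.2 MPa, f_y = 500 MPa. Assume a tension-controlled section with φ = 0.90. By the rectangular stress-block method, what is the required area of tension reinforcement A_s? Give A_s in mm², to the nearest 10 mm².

A_s ≈ 2080 mm²

M_n = M_u/φ = 424/0.90 = 471.111 kN·m.
With M_n = 0.85 f'_c a b (d − a/2), solve the quadratic for a:
a = d − √(d² − 2M_n/(0.85 f'_c b)) = 495 − √(495² − 2 × 471.111×10⁶/(0.85 × 36.2 × 400)) = 84.55 mm.
A_s = 0.85 f'_c a b / f_y = 0.85 × 36.2 × 84.55 × 400 / 500 = 2081.3 mm².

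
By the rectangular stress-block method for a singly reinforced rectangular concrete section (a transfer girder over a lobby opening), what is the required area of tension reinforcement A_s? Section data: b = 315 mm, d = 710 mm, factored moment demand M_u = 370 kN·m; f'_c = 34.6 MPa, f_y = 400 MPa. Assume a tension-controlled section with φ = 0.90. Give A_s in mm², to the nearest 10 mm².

A_s ≈ 1520 mm²

M_n = M_u/φ = 370/0.90 = 411.111 kN·m.
With M_n = 0.85 f'_c a b (d − a/2), solve the quadratic for a:
a = d − √(d² − 2M_n/(0.85 f'_c b)) = 710 − √(710² − 2 × 411.111×10⁶/(0.85 × 34.6 × 315)) = 65.53 mm.
A_s = 0.85 f'_c a b / f_y = 0.85 × 34.6 × 65.53 × 315 / 400 = 1517.7 mm².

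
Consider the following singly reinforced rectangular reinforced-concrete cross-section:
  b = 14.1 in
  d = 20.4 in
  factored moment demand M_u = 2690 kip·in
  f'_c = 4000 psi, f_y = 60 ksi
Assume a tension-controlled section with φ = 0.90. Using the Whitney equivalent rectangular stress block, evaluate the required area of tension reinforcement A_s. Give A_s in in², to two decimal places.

M_n = M_u/φ = 2690/0.90 = 2988.89 kip·in.
From M_n = 0.85 f'_c a b (d − a/2):
a = d − √(d² − 2M_n/(0.85 f'_c b)) = 20.4 − √(20.4² − 2 × 2988.89/(0.85 × 4 × 14.1)) = 3.328 in.
A_s = 0.85 f'_c a b / f_y = 0.85 × 4 × 3.328 × 14.1 / 60 = 2.659 in².

A_s ≈ 2.66 in²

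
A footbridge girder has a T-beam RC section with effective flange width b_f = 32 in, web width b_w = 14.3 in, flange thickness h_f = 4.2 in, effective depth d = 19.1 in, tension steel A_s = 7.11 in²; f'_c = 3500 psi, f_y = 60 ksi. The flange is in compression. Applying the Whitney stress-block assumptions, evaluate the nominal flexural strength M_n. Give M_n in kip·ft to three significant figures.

M_n ≈ 599 kip·ft

Tension: T = A_s f_y = 7.11 × 60 = 426.6 kips.
Try a within the flange: a = T/(0.85 f'_c b_f) = 426.6/(0.85 × 3.5 × 32) = 4.481 in.
a = 4.481 > h_f = 4.2 in: the block extends into the web. Split into flange-overhang and web parts.
C_f = 0.85 f'_c (b_f − b_w) h_f = 0.85 × 3.5 × (32 − 14.3) × 4.2 = 221.2 kips.
Remaining web compression depth: a_w = (T − C_f)/(0.85 f'_c b_w) = (426.6 − 221.2)/(0.85 × 3.5 × 14.3) = 4.828 in.
M_n = C_f(d − h_f/2) + (T − C_f)(d − a_w/2) = 221.2 × (19.1 − 2.1) + 205.4 × (19.1 − 2.414) = 3760.4 + 3427.3 = 7187.7 kip·in.
M_n = 7187.7/12 = 598.98 kip·ft.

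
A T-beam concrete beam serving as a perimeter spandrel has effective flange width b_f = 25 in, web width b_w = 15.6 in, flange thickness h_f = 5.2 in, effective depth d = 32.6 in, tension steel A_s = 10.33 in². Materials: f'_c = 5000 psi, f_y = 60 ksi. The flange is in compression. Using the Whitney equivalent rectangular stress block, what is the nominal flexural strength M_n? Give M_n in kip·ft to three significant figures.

Tension: T = A_s f_y = 10.33 × 60 = 619.8 kips.
Try a within the flange: a = T/(0.85 f'_c b_f) = 619.8/(0.85 × 5 × 25) = 5.833 in.
a = 5.833 > h_f = 5.2 in: the block extends into the web. Split into flange-overhang and web parts.
C_f = 0.85 f'_c (b_f − b_w) h_f = 0.85 × 5 × (25 − 15.6) × 5.2 = 207.7 kips.
Remaining web compression depth: a_w = (T − C_f)/(0.85 f'_c b_w) = (619.8 − 207.7)/(0.85 × 5 × 15.6) = 6.216 in.
M_n = C_f(d − h_f/2) + (T − C_f)(d − a_w/2) = 207.7 × (32.6 − 2.6) + 412.1 × (32.6 − 3.108) = 6231.0 + 12153.7 = 18384.7 kip·in.
M_n = 18384.7/12 = 1532.06 kip·ft.

M_n ≈ 1530 kip·ft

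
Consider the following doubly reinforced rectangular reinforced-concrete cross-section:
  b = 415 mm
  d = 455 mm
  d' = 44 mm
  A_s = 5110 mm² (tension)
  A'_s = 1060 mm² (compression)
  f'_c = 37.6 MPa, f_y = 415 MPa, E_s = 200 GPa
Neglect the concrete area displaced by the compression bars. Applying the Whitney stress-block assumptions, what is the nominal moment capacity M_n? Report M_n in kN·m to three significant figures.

Assume both tension and compression steel yield.
Net tension couple steel: A_s − A'_s = 4050 mm².
a = (A_s − A'_s) f_y / (0.85 f'_c b) = 1680750/(0.85 × 37.6 × 415) = 126.72 mm.
c = a/β₁ = 126.72/0.781 = 162.25 mm; ε'_s = 0.003(c − d')/c = 0.0022 ≥ f_y/E_s = 0.0021, so compression steel does yield.
M_n = (A_s − A'_s) f_y (d − a/2) + A'_s f_y (d − d') = [1680750 × (455 − 63.36) + 439900 × (455 − 44)] × 10⁻⁶ = 658.25 + 180.80 = 839.05 kN·m.

M_n ≈ 839 kN·m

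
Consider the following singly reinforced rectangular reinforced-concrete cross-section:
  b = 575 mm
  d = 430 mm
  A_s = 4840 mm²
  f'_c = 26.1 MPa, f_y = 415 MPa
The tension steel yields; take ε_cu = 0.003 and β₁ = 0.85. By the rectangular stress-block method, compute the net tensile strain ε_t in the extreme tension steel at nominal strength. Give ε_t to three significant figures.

ε_t ≈ 0.00396

a = A_s f_y/(0.85 f'_c b) = 157.46 mm.
β₁ = 0.85, so c = a/β₁ = 157.46/0.85 = 185.25 mm.
From the linear strain diagram with ε_cu = 0.003: ε_t = 0.003 (d − c)/c = 0.003 × (430 − 185.25)/185.25 = 0.00396.
ε_t < 0.004 — the section is over-reinforced for flexure under ACI limits.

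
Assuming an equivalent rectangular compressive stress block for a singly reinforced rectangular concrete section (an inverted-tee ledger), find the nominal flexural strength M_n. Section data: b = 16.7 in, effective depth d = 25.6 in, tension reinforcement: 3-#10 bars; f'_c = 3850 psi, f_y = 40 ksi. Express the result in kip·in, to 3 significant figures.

M_n ≈ 3690 kip·in

A_s = 3 × 1.27 = 3.81 in².
T = A_s f_y = 3.81 × 40 = 152.4 kips.
a = T/(0.85 f'_c b) = 152.4/(0.85 × 3.85 × 16.7) = 2.789 in.
M_n = T(d − a/2) = 152.4 × (25.6 − 1.3945) = 3688.9 kip·in.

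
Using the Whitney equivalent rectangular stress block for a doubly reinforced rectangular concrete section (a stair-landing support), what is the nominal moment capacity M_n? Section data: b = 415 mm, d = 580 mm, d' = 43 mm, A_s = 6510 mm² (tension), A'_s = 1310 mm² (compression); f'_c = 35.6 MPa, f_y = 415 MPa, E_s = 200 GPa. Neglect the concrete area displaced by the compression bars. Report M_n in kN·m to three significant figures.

Assume both tension and compression steel yield.
Net tension couple steel: A_s − A'_s = 5200 mm².
a = (A_s − A'_s) f_y / (0.85 f'_c b) = 2158000/(0.85 × 35.6 × 415) = 171.84 mm.
c = a/β₁ = 171.84/0.796 = 215.88 mm; ε'_s = 0.003(c − d')/c = 0.0024 ≥ f_y/E_s = 0.0021, so compression steel does yield.
M_n = (A_s − A'_s) f_y (d − a/2) + A'_s f_y (d − d') = [2158000 × (580 − 85.92) + 543650 × (580 − 43)] × 10⁻⁶ = 1066.22 + 291.94 = 1358.16 kN·m.

M_n ≈ 1360 kN·m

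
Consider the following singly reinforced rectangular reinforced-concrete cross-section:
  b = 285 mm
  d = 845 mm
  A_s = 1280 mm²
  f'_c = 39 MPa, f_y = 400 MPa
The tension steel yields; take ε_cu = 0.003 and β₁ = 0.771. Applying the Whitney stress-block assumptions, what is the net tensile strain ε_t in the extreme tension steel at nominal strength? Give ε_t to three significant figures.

ε_t ≈ 0.0331

a = A_s f_y/(0.85 f'_c b) = 54.19 mm.
β₁ = 0.771, so c = a/β₁ = 54.19/0.771 = 70.29 mm.
From the linear strain diagram with ε_cu = 0.003: ε_t = 0.003 (d − c)/c = 0.003 × (845 − 70.29)/70.29 = 0.0331.
Since ε_t ≥ 0.005, the section is tension-controlled.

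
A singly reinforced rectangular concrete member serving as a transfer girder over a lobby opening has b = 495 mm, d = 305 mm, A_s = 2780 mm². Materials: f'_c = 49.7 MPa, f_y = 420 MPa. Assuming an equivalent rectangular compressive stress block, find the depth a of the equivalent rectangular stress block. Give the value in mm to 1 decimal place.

T = A_s f_y = 2780 × 420 = 1167600 N = 1167.6 kN.
Setting C = 0.85 f'_c a b equal to T: a = 1167600/(0.85 × 49.7 × 495) = 55.8 mm.

a ≈ 55.8 mm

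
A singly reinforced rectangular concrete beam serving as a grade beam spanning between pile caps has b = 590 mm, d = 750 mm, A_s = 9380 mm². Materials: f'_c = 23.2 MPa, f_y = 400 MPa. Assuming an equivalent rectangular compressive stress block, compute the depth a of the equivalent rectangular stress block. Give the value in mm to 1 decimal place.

a ≈ 322.5 mm

T = A_s f_y = 9380 × 400 = 3752000 N = 3752 kN.
Setting C = 0.85 f'_c a b equal to T: a = 3752000/(0.85 × 23.2 × 590) = 322.5 mm.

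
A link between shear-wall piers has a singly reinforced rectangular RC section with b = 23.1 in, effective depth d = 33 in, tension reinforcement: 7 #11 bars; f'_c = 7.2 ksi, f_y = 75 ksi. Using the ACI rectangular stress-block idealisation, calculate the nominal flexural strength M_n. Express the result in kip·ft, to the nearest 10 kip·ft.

A_s = 7 × 1.56 = 10.92 in².
T = A_s f_y = 10.92 × 75 = 819 kips.
a = T/(0.85 f'_c b) = 819/(0.85 × 7.2 × 23.1) = 5.793 in.
M_n = T(d − a/2) = 819 × (33 − 2.8965) = 24654.8 kip·in = 24654.8/12 = 2054.57 kip·ft.

M_n ≈ 2050 kip·ft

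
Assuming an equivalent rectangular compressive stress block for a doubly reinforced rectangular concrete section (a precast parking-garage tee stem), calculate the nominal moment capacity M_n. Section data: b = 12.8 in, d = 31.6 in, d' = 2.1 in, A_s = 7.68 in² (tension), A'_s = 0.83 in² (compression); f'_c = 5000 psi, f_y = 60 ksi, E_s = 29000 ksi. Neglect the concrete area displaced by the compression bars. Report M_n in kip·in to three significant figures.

M_n ≈ 12900 kip·in

Assume both steels yield.
a = (A_s − A'_s) f_y/(0.85 f'_c b) = (7.68 − 0.83) × 60/(0.85 × 5 × 12.8) = 7.555 in.
c = a/β₁ = 7.555/0.8 = 9.444 in; ε'_s = 0.003(c − d')/c = 0.0023 ≥ ε_y = 0.0021, so the compression steel yields.
M_n = (A_s − A'_s) f_y (d − a/2) + A'_s f_y (d − d') = 411 × (31.6 − 3.7775) + 49.8 × (31.6 − 2.1) = 11435.0 + 1469.1 = 12904.1 kip·in.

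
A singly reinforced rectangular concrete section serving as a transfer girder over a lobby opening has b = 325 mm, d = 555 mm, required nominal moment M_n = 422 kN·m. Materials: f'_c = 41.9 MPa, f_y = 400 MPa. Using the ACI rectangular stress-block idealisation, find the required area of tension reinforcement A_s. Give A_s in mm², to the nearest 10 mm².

With M_n = 0.85 f'_c a b (d − a/2), solve the quadratic for a:
a = d − √(d² − 2M_n/(0.85 f'_c b)) = 555 − √(555² − 2 × 422×10⁶/(0.85 × 41.9 × 325)) = 70.12 mm.
A_s = 0.85 f'_c a b / f_y = 0.85 × 41.9 × 70.12 × 325 / 400 = 2029.1 mm².

A_s ≈ 2030 mm²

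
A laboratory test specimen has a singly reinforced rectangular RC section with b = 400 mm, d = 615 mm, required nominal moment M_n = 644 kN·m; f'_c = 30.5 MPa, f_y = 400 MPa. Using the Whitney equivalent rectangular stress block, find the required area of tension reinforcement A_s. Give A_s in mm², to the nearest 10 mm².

With M_n = 0.85 f'_c a b (d − a/2), solve the quadratic for a:
a = d − √(d² − 2M_n/(0.85 f'_c b)) = 615 − √(615² − 2 × 644×10⁶/(0.85 × 30.5 × 400)) = 111.00 mm.
A_s = 0.85 f'_c a b / f_y = 0.85 × 30.5 × 111.00 × 400 / 400 = 2877.7 mm².

A_s ≈ 2880 mm²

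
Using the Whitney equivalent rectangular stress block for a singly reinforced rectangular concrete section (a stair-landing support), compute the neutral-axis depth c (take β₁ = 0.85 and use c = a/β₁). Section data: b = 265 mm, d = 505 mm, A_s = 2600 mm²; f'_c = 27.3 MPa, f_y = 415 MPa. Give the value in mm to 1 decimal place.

c ≈ 206.4 mm

T = A_s f_y = 2600 × 415 = 1079000 N = 1079 kN.
Setting C = 0.85 f'_c a b equal to T: a = 1079000/(0.85 × 27.3 × 265) = 175.466 mm.
With β₁ = 0.85, c = a/β₁ = 175.466/0.85 = 206.4 mm.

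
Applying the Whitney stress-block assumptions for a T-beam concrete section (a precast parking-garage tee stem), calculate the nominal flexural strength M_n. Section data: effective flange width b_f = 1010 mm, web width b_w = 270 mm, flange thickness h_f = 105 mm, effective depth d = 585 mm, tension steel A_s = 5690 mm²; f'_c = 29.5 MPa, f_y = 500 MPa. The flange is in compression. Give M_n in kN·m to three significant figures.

Tension: T = A_s f_y = 5690 × 500 = 2845000 N.
Try a within the flange: a = T/(0.85 f'_c b_f) = 2845000/(0.85 × 29.5 × 1010) = 112.34 mm.
a = 112.34 > h_f = 105 mm: the block extends into the web. Split into flange-overhang and web parts.
C_f = 0.85 f'_c (b_f − b_w) h_f = 0.85 × 29.5 × (1010 − 270) × 105 = 1948328 N.
Remaining web compression depth: a_w = (T − C_f)/(0.85 f'_c b_w) = (2845000 − 1948328)/(0.85 × 29.5 × 270) = 132.44 mm.
M_n = C_f(d − h_f/2) + (T − C_f)(d − a_w/2) = 1948328 × (585 − 52.5) + 896672 × (585 − 66.22) = 1037.48 + 465.18 = 1502.66 × 10⁶ N·mm.
M_n = 1502.66 kN·m.

M_n ≈ 1500 kN·m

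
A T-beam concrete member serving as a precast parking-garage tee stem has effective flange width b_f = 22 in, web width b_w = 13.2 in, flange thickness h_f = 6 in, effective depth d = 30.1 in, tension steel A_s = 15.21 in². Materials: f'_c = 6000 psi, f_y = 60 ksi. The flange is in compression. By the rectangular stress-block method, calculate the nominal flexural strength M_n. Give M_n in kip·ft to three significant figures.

Tension: T = A_s f_y = 15.21 × 60 = 912.6 kips.
Try a within the flange: a = T/(0.85 f'_c b_f) = 912.6/(0.85 × 6 × 22) = 8.134 in.
a = 8.134 > h_f = 6 in: the block extends into the web. Split into flange-overhang and web parts.
C_f = 0.85 f'_c (b_f − b_w) h_f = 0.85 × 6 × (22 − 13.2) × 6 = 269.3 kips.
Remaining web compression depth: a_w = (T − C_f)/(0.85 f'_c b_w) = (912.6 − 269.3)/(0.85 × 6 × 13.2) = 9.556 in.
M_n = C_f(d − h_f/2) + (T − C_f)(d − a_w/2) = 269.3 × (30.1 − 3) + 643.3 × (30.1 − 4.778) = 7298.0 + 16289.6 = 23587.6 kip·in.
M_n = 23587.6/12 = 1965.63 kip·ft.

M_n ≈ 1970 kip·ft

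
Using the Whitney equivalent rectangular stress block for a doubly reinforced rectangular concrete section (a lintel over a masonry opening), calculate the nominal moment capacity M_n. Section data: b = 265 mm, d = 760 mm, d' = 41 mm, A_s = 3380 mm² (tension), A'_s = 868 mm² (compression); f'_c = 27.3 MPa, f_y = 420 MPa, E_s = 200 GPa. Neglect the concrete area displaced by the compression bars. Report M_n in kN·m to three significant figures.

Assume both tension and compression steel yield.
Net tension couple steel: A_s − A'_s = 2512 mm².
a = (A_s − A'_s) f_y / (0.85 f'_c b) = 1055040/(0.85 × 27.3 × 265) = 171.57 mm.
c = a/β₁ = 171.57/0.85 = 201.85 mm; ε'_s = 0.003(c − d')/c = 0.0024 ≥ f_y/E_s = 0.0021, so compression steel does yield.
M_n = (A_s − A'_s) f_y (d − a/2) + A'_s f_y (d − d') = [1055040 × (760 − 85.785) + 364560 × (760 − 41)] × 10⁻⁶ = 711.32 + 262.12 = 973.44 kN·m.

M_n ≈ 973 kN·m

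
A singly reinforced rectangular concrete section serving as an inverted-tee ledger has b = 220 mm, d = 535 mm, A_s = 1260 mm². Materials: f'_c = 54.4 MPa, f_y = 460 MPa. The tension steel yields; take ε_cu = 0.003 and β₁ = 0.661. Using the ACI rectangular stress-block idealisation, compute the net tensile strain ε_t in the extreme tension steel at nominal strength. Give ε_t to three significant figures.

a = A_s f_y/(0.85 f'_c b) = 56.98 mm.
β₁ = 0.661, so c = a/β₁ = 56.98/0.661 = 86.20 mm.
From the linear strain diagram with ε_cu = 0.003: ε_t = 0.003 (d − c)/c = 0.003 × (535 − 86.20)/86.20 = 0.0156.
Since ε_t ≥ 0.005, the section is tension-controlled.

ε_t ≈ 0.0156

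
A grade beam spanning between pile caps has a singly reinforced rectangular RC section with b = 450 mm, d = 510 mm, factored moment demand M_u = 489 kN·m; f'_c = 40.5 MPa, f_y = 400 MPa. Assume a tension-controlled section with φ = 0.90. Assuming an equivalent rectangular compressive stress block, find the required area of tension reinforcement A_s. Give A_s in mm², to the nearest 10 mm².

A_s ≈ 2870 mm²

M_n = M_u/φ = 489/0.90 = 543.333 kN·m.
With M_n = 0.85 f'_c a b (d − a/2), solve the quadratic for a:
a = d − √(d² − 2M_n/(0.85 f'_c b)) = 510 − √(510² − 2 × 543.333×10⁶/(0.85 × 40.5 × 450)) = 74.16 mm.
A_s = 0.85 f'_c a b / f_y = 0.85 × 40.5 × 74.16 × 450 / 400 = 2872.1 mm².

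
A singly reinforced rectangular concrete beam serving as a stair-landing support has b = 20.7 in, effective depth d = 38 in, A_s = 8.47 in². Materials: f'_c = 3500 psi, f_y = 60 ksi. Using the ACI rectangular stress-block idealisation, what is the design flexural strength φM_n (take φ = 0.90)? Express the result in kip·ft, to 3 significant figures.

T = A_s f_y = 8.47 × 60 = 508.2 kips.
a = T/(0.85 f'_c b) = 508.2/(0.85 × 3.5 × 20.7) = 8.252 in.
M_n = T(d − a/2) = 508.2 × (38 − 4.126) = 17214.8 kip·in = 17214.8/12 = 1434.57 kip·ft.
φM_n = 0.90 × 1434.57 = 1291.11 kip·ft.

φM_n ≈ 1290 kip·ft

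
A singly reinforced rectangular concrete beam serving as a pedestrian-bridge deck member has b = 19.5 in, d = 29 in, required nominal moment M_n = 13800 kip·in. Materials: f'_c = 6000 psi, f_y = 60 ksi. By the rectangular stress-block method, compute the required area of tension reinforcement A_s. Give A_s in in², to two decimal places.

From M_n = 0.85 f'_c a b (d − a/2):
a = d − √(d² − 2M_n/(0.85 f'_c b)) = 29 − √(29² − 2 × 13800/(0.85 × 6 × 19.5)) = 5.262 in.
A_s = 0.85 f'_c a b / f_y = 0.85 × 6 × 5.262 × 19.5 / 60 = 8.722 in².

A_s ≈ 8.72 in²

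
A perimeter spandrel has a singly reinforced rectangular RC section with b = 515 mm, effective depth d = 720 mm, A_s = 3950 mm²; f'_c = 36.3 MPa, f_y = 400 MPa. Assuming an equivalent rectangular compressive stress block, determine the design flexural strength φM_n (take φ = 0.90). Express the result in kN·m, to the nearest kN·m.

φM_n ≈ 953 kN·m

T = A_s f_y = 3950 × 400 = 1580000 N = 1580 kN.
From C = T: a = T/(0.85 f'_c b) = 1580000/(0.85 × 36.3 × 515) = 99.43 mm.
M_n = T(d − a/2) = 1580 kN × (720 − 49.715) mm = 1059.05 kN·m.
φM_n = 0.90 × 1059.05 = 953.15 kN·m.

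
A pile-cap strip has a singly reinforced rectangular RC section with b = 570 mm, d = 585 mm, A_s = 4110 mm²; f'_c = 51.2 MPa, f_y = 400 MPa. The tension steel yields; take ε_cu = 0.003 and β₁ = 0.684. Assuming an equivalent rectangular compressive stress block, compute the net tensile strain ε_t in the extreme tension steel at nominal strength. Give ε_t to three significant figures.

a = A_s f_y/(0.85 f'_c b) = 66.27 mm.
β₁ = 0.684, so c = a/β₁ = 66.27/0.684 = 96.89 mm.
From the linear strain diagram with ε_cu = 0.003: ε_t = 0.003 (d − c)/c = 0.003 × (585 − 96.89)/96.89 = 0.0151.
Since ε_t ≥ 0.005, the section is tension-controlled.

ε_t ≈ 0.0151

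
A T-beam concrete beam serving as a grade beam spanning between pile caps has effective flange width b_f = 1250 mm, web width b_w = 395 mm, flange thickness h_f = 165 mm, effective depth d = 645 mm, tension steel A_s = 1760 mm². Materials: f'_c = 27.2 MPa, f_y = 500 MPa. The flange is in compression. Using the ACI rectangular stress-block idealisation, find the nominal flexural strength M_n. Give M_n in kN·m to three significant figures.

M_n ≈ 554 kN·m

Tension: T = A_s f_y = 1760 × 500 = 880000 N.
Try a within the flange: a = T/(0.85 f'_c b_f) = 880000/(0.85 × 27.2 × 1250) = 30.45 mm.
Since a = 30.45 ≤ h_f = 165 mm, the stress block lies entirely in the flange; analyse as a rectangular beam of width b_f.
M_n = T(d − a/2) = 880000 × (645 − 15.225) = 554.20 × 10⁶ N·mm.
M_n = 554.20 kN·m.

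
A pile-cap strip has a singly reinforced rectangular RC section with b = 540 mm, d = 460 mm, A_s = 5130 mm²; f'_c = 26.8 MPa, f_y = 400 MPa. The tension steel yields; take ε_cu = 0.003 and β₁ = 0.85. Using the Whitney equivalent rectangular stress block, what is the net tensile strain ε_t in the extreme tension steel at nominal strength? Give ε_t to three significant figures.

a = A_s f_y/(0.85 f'_c b) = 166.81 mm.
β₁ = 0.85, so c = a/β₁ = 166.81/0.85 = 196.25 mm.
From the linear strain diagram with ε_cu = 0.003: ε_t = 0.003 (d − c)/c = 0.003 × (460 − 196.25)/196.25 = 0.00403.
ε_t is between 0.004 and 0.005 — transition zone.

ε_t ≈ 0.00403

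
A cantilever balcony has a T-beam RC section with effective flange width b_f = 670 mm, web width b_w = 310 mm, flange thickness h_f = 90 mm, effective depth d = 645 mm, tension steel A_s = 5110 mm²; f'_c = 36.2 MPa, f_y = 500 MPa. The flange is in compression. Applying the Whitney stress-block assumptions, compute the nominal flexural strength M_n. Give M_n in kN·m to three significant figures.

Tension: T = A_s f_y = 5110 × 500 = 2555000 N.
Try a within the flange: a = T/(0.85 f'_c b_f) = 2555000/(0.85 × 36.2 × 670) = 123.93 mm.
a = 123.93 > h_f = 90 mm: the block extends into the web. Split into flange-overhang and web parts.
C_f = 0.85 f'_c (b_f − b_w) h_f = 0.85 × 36.2 × (670 − 310) × 90 = 996948 N.
Remaining web compression depth: a_w = (T − C_f)/(0.85 f'_c b_w) = (2555000 − 996948)/(0.85 × 36.2 × 310) = 163.34 mm.
M_n = C_f(d − h_f/2) + (T − C_f)(d − a_w/2) = 996948 × (645 − 45) + 1558052 × (645 − 81.67) = 598.17 + 877.70 = 1475.87 × 10⁶ N·mm.
M_n = 1475.87 kN·m.

M_n ≈ 1480 kN·m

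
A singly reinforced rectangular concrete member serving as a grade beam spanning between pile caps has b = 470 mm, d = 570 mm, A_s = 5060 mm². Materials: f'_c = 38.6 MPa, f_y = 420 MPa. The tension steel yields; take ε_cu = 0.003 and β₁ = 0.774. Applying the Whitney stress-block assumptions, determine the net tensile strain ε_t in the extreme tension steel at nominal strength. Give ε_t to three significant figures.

ε_t ≈ 0.00660

a = A_s f_y/(0.85 f'_c b) = 137.81 mm.
β₁ = 0.774, so c = a/β₁ = 137.81/0.774 = 178.05 mm.
From the linear strain diagram with ε_cu = 0.003: ε_t = 0.003 (d − c)/c = 0.003 × (570 − 178.05)/178.05 = 0.00660.
Since ε_t ≥ 0.005, the section is tension-controlled.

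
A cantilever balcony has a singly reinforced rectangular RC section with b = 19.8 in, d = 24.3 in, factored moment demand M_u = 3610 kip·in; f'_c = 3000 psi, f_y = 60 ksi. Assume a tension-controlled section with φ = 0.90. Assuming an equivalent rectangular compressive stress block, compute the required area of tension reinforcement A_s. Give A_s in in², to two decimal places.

A_s ≈ 2.97 in²

M_n = M_u/φ = 3610/0.90 = 4011.11 kip·in.
From M_n = 0.85 f'_c a b (d − a/2):
a = d − √(d² − 2M_n/(0.85 f'_c b)) = 24.3 − √(24.3² − 2 × 4011.11/(0.85 × 3 × 19.8)) = 3.525 in.
A_s = 0.85 f'_c a b / f_y = 0.85 × 3 × 3.525 × 19.8 / 60 = 2.966 in².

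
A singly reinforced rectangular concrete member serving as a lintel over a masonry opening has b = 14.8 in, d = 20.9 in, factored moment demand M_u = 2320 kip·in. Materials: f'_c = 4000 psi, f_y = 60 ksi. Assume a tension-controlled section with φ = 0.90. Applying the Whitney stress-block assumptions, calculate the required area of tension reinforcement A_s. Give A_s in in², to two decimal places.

A_s ≈ 2.19 in²

M_n = M_u/φ = 2320/0.90 = 2577.78 kip·in.
From M_n = 0.85 f'_c a b (d − a/2):
a = d − √(d² − 2M_n/(0.85 f'_c b)) = 20.9 − √(20.9² − 2 × 2577.78/(0.85 × 4 × 14.8)) = 2.615 in.
A_s = 0.85 f'_c a b / f_y = 0.85 × 4 × 2.615 × 14.8 / 60 = 2.193 in².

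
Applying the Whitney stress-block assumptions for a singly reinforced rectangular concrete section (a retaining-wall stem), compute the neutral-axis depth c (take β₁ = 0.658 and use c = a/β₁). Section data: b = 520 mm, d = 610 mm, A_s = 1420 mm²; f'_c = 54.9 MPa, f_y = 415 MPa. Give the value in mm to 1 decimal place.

c ≈ 36.9 mm

T = A_s f_y = 1420 × 415 = 589300 N = 589.3 kN.
Setting C = 0.85 f'_c a b equal to T: a = 589300/(0.85 × 54.9 × 520) = 24.285 mm.
With β₁ = 0.658, c = a/β₁ = 24.285/0.658 = 36.9 mm.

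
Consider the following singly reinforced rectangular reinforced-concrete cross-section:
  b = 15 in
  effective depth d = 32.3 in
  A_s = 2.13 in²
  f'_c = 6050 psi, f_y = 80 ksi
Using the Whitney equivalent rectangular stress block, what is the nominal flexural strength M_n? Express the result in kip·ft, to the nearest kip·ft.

M_n ≈ 443 kip·ft

T = A_s f_y = 2.13 × 80 = 170.4 kips.
a = T/(0.85 f'_c b) = 170.4/(0.85 × 6.05 × 15) = 2.209 in.
M_n = T(d − a/2) = 170.4 × (32.3 − 1.1045) = 5315.7 kip·in = 5315.7/12 = 442.98 kip·ft.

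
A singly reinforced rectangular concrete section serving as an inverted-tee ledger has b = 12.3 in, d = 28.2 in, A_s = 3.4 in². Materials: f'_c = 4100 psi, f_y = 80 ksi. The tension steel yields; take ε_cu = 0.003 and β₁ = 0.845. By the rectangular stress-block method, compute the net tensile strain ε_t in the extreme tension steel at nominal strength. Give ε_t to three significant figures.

a = A_s f_y/(0.85 f'_c b) = 6.345 in.
β₁ = 0.845, so c = a/β₁ = 6.345/0.845 = 7.509 in.
From the linear strain diagram with ε_cu = 0.003: ε_t = 0.003 (d − c)/c = 0.003 × (28.2 − 7.509)/7.509 = 0.00827.
Since ε_t ≥ 0.005, the section is tension-controlled.

ε_t ≈ 0.00827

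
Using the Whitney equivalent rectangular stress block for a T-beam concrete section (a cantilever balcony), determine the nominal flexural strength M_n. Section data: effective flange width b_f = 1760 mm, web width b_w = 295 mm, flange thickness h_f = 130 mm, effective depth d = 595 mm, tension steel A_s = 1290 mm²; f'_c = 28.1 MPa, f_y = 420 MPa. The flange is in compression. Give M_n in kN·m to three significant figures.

M_n ≈ 319 kN·m

Tension: T = A_s f_y = 1290 × 420 = 541800 N.
Try a within the flange: a = T/(0.85 f'_c b_f) = 541800/(0.85 × 28.1 × 1760) = 12.89 mm.
Since a = 12.89 ≤ h_f = 130 mm, the stress block lies entirely in the flange; analyse as a rectangular beam of width b_f.
M_n = T(d − a/2) = 541800 × (595 − 6.445) = 318.88 × 10⁶ N·mm.
M_n = 318.88 kN·m.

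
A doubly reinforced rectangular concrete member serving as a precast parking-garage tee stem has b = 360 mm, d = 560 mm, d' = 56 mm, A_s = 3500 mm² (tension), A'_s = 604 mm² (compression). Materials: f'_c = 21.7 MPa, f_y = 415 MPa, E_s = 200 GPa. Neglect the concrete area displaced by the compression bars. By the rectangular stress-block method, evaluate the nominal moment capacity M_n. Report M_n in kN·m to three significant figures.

Assume both tension and compression steel yield.
Net tension couple steel: A_s − A'_s = 2896 mm².
a = (A_s − A'_s) f_y / (0.85 f'_c b) = 1201840/(0.85 × 21.7 × 360) = 180.99 mm.
c = a/β₁ = 180.99/0.85 = 212.93 mm; ε'_s = 0.003(c − d')/c = 0.0022 ≥ f_y/E_s = 0.0021, so compression steel does yield.
M_n = (A_s − A'_s) f_y (d − a/2) + A'_s f_y (d − d') = [1201840 × (560 − 90.495) + 250660 × (560 − 56)] × 10⁻⁶ = 564.27 + 126.33 = 690.60 kN·m.

M_n ≈ 691 kN·m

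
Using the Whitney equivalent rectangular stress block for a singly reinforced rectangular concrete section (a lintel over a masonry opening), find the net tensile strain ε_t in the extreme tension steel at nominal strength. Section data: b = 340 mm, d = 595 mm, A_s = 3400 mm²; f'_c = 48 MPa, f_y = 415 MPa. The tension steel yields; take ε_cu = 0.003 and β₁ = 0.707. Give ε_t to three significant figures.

a = A_s f_y/(0.85 f'_c b) = 101.72 mm.
β₁ = 0.707, so c = a/β₁ = 101.72/0.707 = 143.88 mm.
From the linear strain diagram with ε_cu = 0.003: ε_t = 0.003 (d − c)/c = 0.003 × (595 − 143.88)/143.88 = 0.00941.
Since ε_t ≥ 0.005, the section is tension-controlled.

ε_t ≈ 0.00941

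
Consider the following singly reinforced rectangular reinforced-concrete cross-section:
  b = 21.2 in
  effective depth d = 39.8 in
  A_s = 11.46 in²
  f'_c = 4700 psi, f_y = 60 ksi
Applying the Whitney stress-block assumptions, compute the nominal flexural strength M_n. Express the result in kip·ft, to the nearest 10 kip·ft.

M_n ≈ 2050 kip·ft

T = A_s f_y = 11.46 × 60 = 687.6 kips.
a = T/(0.85 f'_c b) = 687.6/(0.85 × 4.7 × 21.2) = 8.119 in.
M_n = T(d − a/2) = 687.6 × (39.8 − 4.0595) = 24575.2 kip·in = 24575.2/12 = 2047.93 kip·ft.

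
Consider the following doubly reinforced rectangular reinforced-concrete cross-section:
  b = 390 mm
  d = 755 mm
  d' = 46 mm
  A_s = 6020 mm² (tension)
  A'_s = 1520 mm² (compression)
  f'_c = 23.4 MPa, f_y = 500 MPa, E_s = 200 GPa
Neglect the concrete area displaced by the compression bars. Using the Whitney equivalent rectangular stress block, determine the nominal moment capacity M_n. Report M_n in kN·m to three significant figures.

M_n ≈ 1910 kN·m

Assume both tension and compression steel yield.
Net tension couple steel: A_s − A'_s = 4500 mm².
a = (A_s − A'_s) f_y / (0.85 f'_c b) = 2250000/(0.85 × 23.4 × 390) = 290.06 mm.
c = a/β₁ = 290.06/0.85 = 341.25 mm; ε'_s = 0.003(c − d')/c = 0.0026 ≥ f_y/E_s = 0.0025, so compression steel does yield.
M_n = (A_s − A'_s) f_y (d − a/2) + A'_s f_y (d − d') = [2250000 × (755 − 145.03) + 760000 × (755 − 46)] × 10⁻⁶ = 1372.43 + 538.84 = 1911.27 kN·m.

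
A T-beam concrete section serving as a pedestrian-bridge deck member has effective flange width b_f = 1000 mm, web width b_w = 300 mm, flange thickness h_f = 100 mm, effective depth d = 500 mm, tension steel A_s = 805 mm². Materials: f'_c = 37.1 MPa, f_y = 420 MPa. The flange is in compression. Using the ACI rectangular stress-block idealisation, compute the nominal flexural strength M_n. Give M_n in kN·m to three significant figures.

M_n ≈ 167 kN·m

Tension: T = A_s f_y = 805 × 420 = 338100 N.
Try a within the flange: a = T/(0.85 f'_c b_f) = 338100/(0.85 × 37.1 × 1000) = 10.72 mm.
Since a = 10.72 ≤ h_f = 100 mm, the stress block lies entirely in the flange; analyse as a rectangular beam of width b_f.
M_n = T(d − a/2) = 338100 × (500 − 5.36) = 167.24 × 10⁶ N·mm.
M_n = 167.24 kN·m.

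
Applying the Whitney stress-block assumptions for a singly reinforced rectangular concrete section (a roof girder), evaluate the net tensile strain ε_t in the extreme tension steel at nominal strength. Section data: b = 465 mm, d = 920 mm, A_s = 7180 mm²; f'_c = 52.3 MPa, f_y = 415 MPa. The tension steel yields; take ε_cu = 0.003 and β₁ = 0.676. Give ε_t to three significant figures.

ε_t ≈ 0.00994

a = A_s f_y/(0.85 f'_c b) = 144.14 mm.
β₁ = 0.676, so c = a/β₁ = 144.14/0.676 = 213.22 mm.
From the linear strain diagram with ε_cu = 0.003: ε_t = 0.003 (d − c)/c = 0.003 × (920 − 213.22)/213.22 = 0.00994.
Since ε_t ≥ 0.005, the section is tension-controlled.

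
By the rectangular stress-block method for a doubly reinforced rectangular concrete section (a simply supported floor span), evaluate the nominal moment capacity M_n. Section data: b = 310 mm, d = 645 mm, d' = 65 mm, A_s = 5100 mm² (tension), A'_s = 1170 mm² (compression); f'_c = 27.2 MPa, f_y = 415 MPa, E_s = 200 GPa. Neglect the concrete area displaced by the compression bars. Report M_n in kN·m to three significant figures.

M_n ≈ 1150 kN·m

Assume both tension and compression steel yield.
Net tension couple steel: A_s − A'_s = 3930 mm².
a = (A_s − A'_s) f_y / (0.85 f'_c b) = 1630950/(0.85 × 27.2 × 310) = 227.56 mm.
c = a/β₁ = 227.56/0.85 = 267.72 mm; ε'_s = 0.003(c − d')/c = 0.0023 ≥ f_y/E_s = 0.0021, so compression steel does yield.
M_n = (A_s − A'_s) f_y (d − a/2) + A'_s f_y (d − d') = [1630950 × (645 − 113.78) + 485550 × (645 − 65)] × 10⁻⁶ = 866.39 + 281.62 = 1148.01 kN·m.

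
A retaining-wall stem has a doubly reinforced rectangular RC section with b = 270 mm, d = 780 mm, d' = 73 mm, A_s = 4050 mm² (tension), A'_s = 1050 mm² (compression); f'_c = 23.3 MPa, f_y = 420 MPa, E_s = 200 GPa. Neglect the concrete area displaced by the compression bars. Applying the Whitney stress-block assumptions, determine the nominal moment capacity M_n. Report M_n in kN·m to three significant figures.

Assume both tension and compression steel yield.
Net tension couple steel: A_s − A'_s = 3000 mm².
a = (A_s − A'_s) f_y / (0.85 f'_c b) = 1260000/(0.85 × 23.3 × 270) = 235.63 mm.
c = a/β₁ = 235.63/0.85 = 277.21 mm; ε'_s = 0.003(c − d')/c = 0.0022 ≥ f_y/E_s = 0.0021, so compression steel does yield.
M_n = (A_s − A'_s) f_y (d − a/2) + A'_s f_y (d − d') = [1260000 × (780 − 117.815) + 441000 × (780 − 73)] × 10⁻⁶ = 834.35 + 311.79 = 1146.14 kN·m.

M_n ≈ 1150 kN·m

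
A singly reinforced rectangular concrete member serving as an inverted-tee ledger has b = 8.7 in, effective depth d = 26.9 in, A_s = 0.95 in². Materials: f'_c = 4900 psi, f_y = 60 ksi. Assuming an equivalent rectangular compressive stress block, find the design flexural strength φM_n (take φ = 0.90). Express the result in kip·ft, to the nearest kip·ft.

T = A_s f_y = 0.95 × 60 = 57 kips.
a = T/(0.85 f'_c b) = 57/(0.85 × 4.9 × 8.7) = 1.573 in.
M_n = T(d − a/2) = 57 × (26.9 − 0.7865) = 1488.5 kip·in = 1488.5/12 = 124.04 kip·ft.
φM_n = 0.90 × 124.04 = 111.64 kip·ft.

φM_n ≈ 112 kip·ft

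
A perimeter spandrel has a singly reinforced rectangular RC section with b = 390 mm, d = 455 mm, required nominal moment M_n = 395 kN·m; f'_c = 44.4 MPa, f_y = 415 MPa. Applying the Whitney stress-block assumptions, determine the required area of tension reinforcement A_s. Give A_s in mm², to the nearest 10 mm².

With M_n = 0.85 f'_c a b (d − a/2), solve the quadratic for a:
a = d − √(d² − 2M_n/(0.85 f'_c b)) = 455 − √(455² − 2 × 395×10⁶/(0.85 × 44.4 × 390)) = 63.40 mm.
A_s = 0.85 f'_c a b / f_y = 0.85 × 44.4 × 63.40 × 390 / 415 = 2248.6 mm².

A_s ≈ 2250 mm²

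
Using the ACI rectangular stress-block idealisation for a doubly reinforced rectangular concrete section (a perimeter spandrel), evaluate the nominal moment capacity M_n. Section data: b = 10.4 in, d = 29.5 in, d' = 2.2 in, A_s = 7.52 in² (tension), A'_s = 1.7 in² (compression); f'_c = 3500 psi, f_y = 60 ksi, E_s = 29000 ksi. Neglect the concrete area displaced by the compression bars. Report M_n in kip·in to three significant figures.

Assume both steels yield.
a = (A_s − A'_s) f_y/(0.85 f'_c b) = (7.52 − 1.7) × 60/(0.85 × 3.5 × 10.4) = 11.286 in.
c = a/β₁ = 11.286/0.85 = 13.278 in; ε'_s = 0.003(c − d')/c = 0.0025 ≥ ε_y = 0.0021, so the compression steel yields.
M_n = (A_s − A'_s) f_y (d − a/2) + A'_s f_y (d − d') = 349.2 × (29.5 − 5.643) + 102 × (29.5 − 2.2) = 8330.9 + 2784.6 = 11115.5 kip·in.

M_n ≈ 11100 kip·in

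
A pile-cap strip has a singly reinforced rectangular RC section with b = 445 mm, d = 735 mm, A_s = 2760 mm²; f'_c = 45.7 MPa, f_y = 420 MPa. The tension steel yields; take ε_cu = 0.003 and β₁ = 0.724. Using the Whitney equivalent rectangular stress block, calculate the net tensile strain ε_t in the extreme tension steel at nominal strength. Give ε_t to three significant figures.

ε_t ≈ 0.0208

a = A_s f_y/(0.85 f'_c b) = 67.06 mm.
β₁ = 0.724, so c = a/β₁ = 67.06/0.724 = 92.62 mm.
From the linear strain diagram with ε_cu = 0.003: ε_t = 0.003 (d − c)/c = 0.003 × (735 − 92.62)/92.62 = 0.0208.
Since ε_t ≥ 0.005, the section is tension-controlled.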